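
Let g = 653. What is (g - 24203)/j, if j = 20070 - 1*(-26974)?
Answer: -11775/23522 ≈ -0.50060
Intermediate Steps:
j = 47044 (j = 20070 + 26974 = 47044)
(g - 24203)/j = (653 - 24203)/47044 = -23550*1/47044 = -11775/23522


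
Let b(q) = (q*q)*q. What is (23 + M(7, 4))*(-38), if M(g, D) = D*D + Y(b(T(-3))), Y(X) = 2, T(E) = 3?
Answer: -1558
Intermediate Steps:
b(q) = q³ (b(q) = q²*q = q³)
M(g, D) = 2 + D² (M(g, D) = D*D + 2 = D² + 2 = 2 + D²)
(23 + M(7, 4))*(-38) = (23 + (2 + 4²))*(-38) = (23 + (2 + 16))*(-38) = (23 + 18)*(-38) = 41*(-38) = -1558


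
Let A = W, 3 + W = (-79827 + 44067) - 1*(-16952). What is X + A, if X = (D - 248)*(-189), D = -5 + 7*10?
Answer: 15776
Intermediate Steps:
D = 65 (D = -5 + 70 = 65)
W = -18811 (W = -3 + ((-79827 + 44067) - 1*(-16952)) = -3 + (-35760 + 16952) = -3 - 18808 = -18811)
X = 34587 (X = (65 - 248)*(-189) = -183*(-189) = 34587)
A = -18811
X + A = 34587 - 18811 = 15776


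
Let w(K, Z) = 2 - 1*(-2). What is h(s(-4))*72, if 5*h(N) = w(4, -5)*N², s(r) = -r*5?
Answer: 23040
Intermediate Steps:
s(r) = -5*r
w(K, Z) = 4 (w(K, Z) = 2 + 2 = 4)
h(N) = 4*N²/5 (h(N) = (4*N²)/5 = 4*N²/5)
h(s(-4))*72 = (4*(-5*(-4))²/5)*72 = ((⅘)*20²)*72 = ((⅘)*400)*72 = 320*72 = 23040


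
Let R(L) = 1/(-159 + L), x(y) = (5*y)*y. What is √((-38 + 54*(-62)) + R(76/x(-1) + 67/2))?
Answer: 4*I*√257465569/1103 ≈ 58.189*I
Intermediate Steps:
x(y) = 5*y²
√((-38 + 54*(-62)) + R(76/x(-1) + 67/2)) = √((-38 + 54*(-62)) + 1/(-159 + (76/((5*(-1)²)) + 67/2))) = √((-38 - 3348) + 1/(-159 + (76/((5*1)) + 67*(½)))) = √(-3386 + 1/(-159 + (76/5 + 67/2))) = √(-3386 + 1/(-159 + 487/10)) = √(-3386 + 1/(-1103/10)) = √(-3386 - 10/1103) = √(-3734768/1103) = 4*I*√257465569/1103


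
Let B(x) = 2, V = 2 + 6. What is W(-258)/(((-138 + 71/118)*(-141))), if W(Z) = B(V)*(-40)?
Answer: -9440/2286033 ≈ -0.0041294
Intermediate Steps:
V = 8
W(Z) = -80 (W(Z) = 2*(-40) = -80)
W(-258)/(((-138 + 71/118)*(-141))) = -80*(-1/(141*(-138 + 71/118))) = -80/((-16213/118*(-141))) = -80/2286033/118 = -80*118/2286033 = -9440/2286033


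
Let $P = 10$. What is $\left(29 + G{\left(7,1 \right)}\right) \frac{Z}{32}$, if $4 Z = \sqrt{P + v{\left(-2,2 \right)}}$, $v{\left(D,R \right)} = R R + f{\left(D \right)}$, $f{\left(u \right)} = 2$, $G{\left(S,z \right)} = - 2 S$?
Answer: $\frac{15}{32} \approx 0.46875$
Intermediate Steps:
$v{\left(D,R \right)} = 2 + R^{2}$ ($v{\left(D,R \right)} = R R + 2 = R^{2} + 2 = 2 + R^{2}$)
$Z = 1$ ($Z = \frac{\sqrt{10 + \left(2 + 2^{2}\right)}}{4} = \frac{\sqrt{10 + \left(2 + 4\right)}}{4} = \frac{\sqrt{10 + 6}}{4} = \frac{\sqrt{16}}{4} = \frac{1}{4} \cdot 4 = 1$)
$\left(29 + G{\left(7,1 \right)}\right) \frac{Z}{32} = \left(29 - 14\right) 1 \cdot \frac{1}{32} = 15 \cdot \frac{1}{32} = \frac{15}{32}$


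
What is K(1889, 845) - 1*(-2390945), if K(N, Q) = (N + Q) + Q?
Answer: 2394524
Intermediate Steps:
K(N, Q) = N + 2*Q
K(1889, 845) - 1*(-2390945) = (1889 + 2*845) - 1*(-2390945) = (1889 + 1690) + 2390945 = 3579 + 2390945 = 2394524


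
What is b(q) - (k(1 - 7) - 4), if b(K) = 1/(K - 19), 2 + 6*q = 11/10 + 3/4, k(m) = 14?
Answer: -7650/761 ≈ -10.053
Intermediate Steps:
q = -1/40 (q = -⅓ + (11/10 + 3/4)/6 = -⅓ + (11*(⅒) + 3*(¼))/6 = -⅓ + (11/10 + ¾)/6 = -⅓ + (⅙)*(37/20) = -⅓ + 37/120 = -1/40 ≈ -0.025000)
b(K) = 1/(-19 + K)
b(q) - (k(1 - 7) - 4) = 1/(-19 - 1/40) - (14 - 4) = 1/(-761/40) - 1*10 = -40/761 - 10 = -7650/761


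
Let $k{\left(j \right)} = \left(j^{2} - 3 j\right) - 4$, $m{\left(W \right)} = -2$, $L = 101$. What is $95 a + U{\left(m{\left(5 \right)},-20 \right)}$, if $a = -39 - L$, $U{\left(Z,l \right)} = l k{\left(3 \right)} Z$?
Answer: $-13460$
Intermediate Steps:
$k{\left(j \right)} = -4 + j^{2} - 3 j$
$U{\left(Z,l \right)} = - 4 Z l$ ($U{\left(Z,l \right)} = l \left(-4 + 3^{2} - 9\right) Z = l \left(-4 + 9 - 9\right) Z = l \left(-4\right) Z = - 4 l Z = - 4 Z l$)
$a = -140$ ($a = -39 - 101 = -140$)
$95 a + U{\left(m{\left(5 \right)},-20 \right)} = 95 \left(-140\right) - \left(-8\right) \left(-20\right) = -13300 - 160 = -13460$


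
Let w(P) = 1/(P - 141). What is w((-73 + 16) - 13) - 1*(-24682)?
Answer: 5207901/211 ≈ 24682.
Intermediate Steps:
w(P) = 1/(-141 + P)
w((-73 + 16) - 13) - 1*(-24682) = 1/(-141 + ((-73 + 16) - 13)) - 1*(-24682) = 1/(-141 + (-57 - 13)) + 24682 = 1/(-141 - 70) + 24682 = 1/(-211) + 24682 = -1/211 + 24682 = 5207901/211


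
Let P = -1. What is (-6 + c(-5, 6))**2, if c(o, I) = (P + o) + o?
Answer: 289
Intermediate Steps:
c(o, I) = -1 + 2*o (c(o, I) = (-1 + o) + o = -1 + 2*o)
(-6 + c(-5, 6))**2 = (-6 + (-1 + 2*(-5)))**2 = (-6 + (-1 - 10))**2 = (-6 - 11)**2 = (-17)**2 = 289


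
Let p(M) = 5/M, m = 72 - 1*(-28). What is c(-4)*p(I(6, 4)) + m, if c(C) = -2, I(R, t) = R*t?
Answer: 1195/12 ≈ 99.583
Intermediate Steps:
m = 100 (m = 72 + 28 = 100)
c(-4)*p(I(6, 4)) + m = -10/(6*4) + 100 = -10/24 + 100 = -2*5/24 + 100 = -5/12 + 100 = 1195/12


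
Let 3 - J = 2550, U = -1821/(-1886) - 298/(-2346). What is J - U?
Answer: -245090831/96186 ≈ -2548.1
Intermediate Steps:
U = 105089/96186 (U = -1821*(-1/1886) - 298*(-1/2346) = 1821/1886 + 149/1173 = 105089/96186 ≈ 1.0926)
J = -2547 (J = 3 - 1*2550 = 3 - 2550 = -2547)
J - U = -2547 - 1*105089/96186 = -2547 - 105089/96186 = -245090831/96186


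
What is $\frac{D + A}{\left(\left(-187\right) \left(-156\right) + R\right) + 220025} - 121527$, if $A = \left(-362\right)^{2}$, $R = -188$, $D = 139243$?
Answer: $- \frac{30261046456}{249009} \approx -1.2153 \cdot 10^{5}$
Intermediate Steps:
$A = 131044$
$\frac{D + A}{\left(\left(-187\right) \left(-156\right) + R\right) + 220025} - 121527 = \frac{139243 + 131044}{\left(\left(-187\right) \left(-156\right) - 188\right) + 220025} - 121527 = \frac{270287}{\left(29172 - 188\right) + 220025} - 121527 = \frac{270287}{28984 + 220025} - 121527 = \frac{270287}{249009} - 121527 = - \frac{30261046456}{249009}$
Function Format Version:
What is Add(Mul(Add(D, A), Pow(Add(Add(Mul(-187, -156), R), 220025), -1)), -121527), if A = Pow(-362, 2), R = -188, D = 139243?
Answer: Rational(-30261046456, 249009) ≈ -1.2153e+5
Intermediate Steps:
A = 131044
Add(Mul(Add(D, A), Pow(Add(Add(Mul(-187, -156), R), 220025), -1)), -121527) = Add(Mul(Add(139243, 131044), Pow(Add(Add(Mul(-187, -156), -188), 220025), -1)), -121527) = Add(Mul(270287, Pow(Add(Add(29172, -188), 220025), -1)), -121527) = Add(Mul(270287, Pow(Add(28984, 220025), -1)), -121527) = Add(Mul(270287, Pow(249009, -1)), -121527) = Add(Mul(270287, Rational(1, 249009)), -121527) = Add(Rational(270287, 249009), -121527) = Rational(-30261046456, 249009)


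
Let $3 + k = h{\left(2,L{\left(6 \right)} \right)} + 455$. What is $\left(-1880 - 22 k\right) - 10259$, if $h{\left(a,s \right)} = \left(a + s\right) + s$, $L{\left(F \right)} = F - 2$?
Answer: $-22303$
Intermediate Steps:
$L{\left(F \right)} = -2 + F$
$h{\left(a,s \right)} = a + 2 s$
$k = 462$ ($k = -3 + \left(\left(2 + 2 \left(-2 + 6\right)\right) + 455\right) = -3 + \left(\left(2 + 2 \cdot 4\right) + 455\right) = -3 + \left(\left(2 + 8\right) + 455\right) = -3 + \left(10 + 455\right) = -3 + 465 = 462$)
$\left(-1880 - 22 k\right) - 10259 = \left(-1880 - 10164\right) - 10259 = -12044 - 10259 = -22303$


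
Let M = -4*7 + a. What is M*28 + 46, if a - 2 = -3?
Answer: -766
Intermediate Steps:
a = -1 (a = 2 - 3 = -1)
M = -29 (M = -4*7 - 1 = -28 - 1 = -29)
M*28 + 46 = -29*28 + 46 = -812 + 46 = -766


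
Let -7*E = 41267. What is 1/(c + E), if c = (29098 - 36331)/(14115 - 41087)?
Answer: -188804/1113002893 ≈ -0.00016963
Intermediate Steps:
E = -41267/7 (E = -⅐*41267 = -41267/7 ≈ -5895.3)
c = 7233/26972 (c = -7233/(-26972) = -7233*(-1/26972) = 7233/26972 ≈ 0.26817)
1/(c + E) = 1/(7233/26972 - 41267/7) = 1/(-1113002893/188804) = -188804/1113002893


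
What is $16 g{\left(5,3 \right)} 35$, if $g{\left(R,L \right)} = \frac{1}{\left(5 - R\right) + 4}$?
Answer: $140$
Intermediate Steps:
$g{\left(R,L \right)} = \frac{1}{9 - R}$
$16 g{\left(5,3 \right)} 35 = 16 \left(- \frac{1}{-9 + 5}\right) 35 = 16 \left(- \frac{1}{-4}\right) 35 = 16 \left(\left(-1\right) \left(- \frac{1}{4}\right)\right) 35 = 16 \cdot \frac{1}{4} \cdot 35 = 4 \cdot 35 = 140$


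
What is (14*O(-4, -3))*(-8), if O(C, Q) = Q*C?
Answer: -1344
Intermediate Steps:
O(C, Q) = C*Q
(14*O(-4, -3))*(-8) = (14*(-4*(-3)))*(-8) = (14*12)*(-8) = 168*(-8) = -1344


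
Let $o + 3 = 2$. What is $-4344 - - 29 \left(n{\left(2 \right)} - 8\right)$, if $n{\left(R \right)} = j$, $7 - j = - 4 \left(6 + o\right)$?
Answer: $-3793$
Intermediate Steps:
$o = -1$ ($o = -3 + 2 = -1$)
$j = 27$ ($j = 7 - - 4 \left(6 - 1\right) = 7 - \left(-4\right) 5 = 7 - -20 = 7 + 20 = 27$)
$n{\left(R \right)} = 27$
$-4344 - - 29 \left(n{\left(2 \right)} - 8\right) = -4344 - - 29 \left(27 - 8\right) = -4344 - \left(-29\right) 19 = -4344 - -551 = -4344 + 551 = -3793$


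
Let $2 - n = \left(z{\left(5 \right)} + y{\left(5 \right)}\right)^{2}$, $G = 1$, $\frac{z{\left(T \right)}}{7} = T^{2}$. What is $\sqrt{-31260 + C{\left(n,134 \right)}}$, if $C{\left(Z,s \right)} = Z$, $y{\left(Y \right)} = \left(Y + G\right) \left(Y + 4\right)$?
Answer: $i \sqrt{83699} \approx 289.31 i$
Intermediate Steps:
$z{\left(T \right)} = 7 T^{2}$
$y{\left(Y \right)} = \left(1 + Y\right) \left(4 + Y\right)$ ($y{\left(Y \right)} = \left(Y + 1\right) \left(Y + 4\right) = \left(1 + Y\right) \left(4 + Y\right)$)
$n = -52439$ ($n = 2 - \left(7 \cdot 5^{2} + \left(4 + 5^{2} + 5 \cdot 5\right)\right)^{2} = 2 - \left(7 \cdot 25 + \left(4 + 25 + 25\right)\right)^{2} = 2 - \left(175 + 54\right)^{2} = 2 - 229^{2} = 2 - 52441 = -52439$)
$\sqrt{-31260 + C{\left(n,134 \right)}} = \sqrt{-31260 - 52439} = \sqrt{-83699} = i \sqrt{83699}$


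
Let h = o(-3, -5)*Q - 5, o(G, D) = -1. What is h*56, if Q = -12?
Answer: 392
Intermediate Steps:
h = 7 (h = -1*(-12) - 5 = 12 - 5 = 7)
h*56 = 7*56 = 392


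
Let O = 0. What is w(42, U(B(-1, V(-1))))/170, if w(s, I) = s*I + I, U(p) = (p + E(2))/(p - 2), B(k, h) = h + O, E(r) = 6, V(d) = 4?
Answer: 43/34 ≈ 1.2647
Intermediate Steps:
B(k, h) = h (B(k, h) = h + 0 = h)
U(p) = (6 + p)/(-2 + p) (U(p) = (p + 6)/(p - 2) = (6 + p)/(-2 + p))
w(s, I) = I + I*s (w(s, I) = I*s + I = I + I*s)
w(42, U(B(-1, V(-1))))/170 = (((6 + 4)/(-2 + 4))*(1 + 42))/170 = ((10/2)*43)*(1/170) = (((½)*10)*43)*(1/170) = (5*43)*(1/170) = 215*(1/170) = 43/34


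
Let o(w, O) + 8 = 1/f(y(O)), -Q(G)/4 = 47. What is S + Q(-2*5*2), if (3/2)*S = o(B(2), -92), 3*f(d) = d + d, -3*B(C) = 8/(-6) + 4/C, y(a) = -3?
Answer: -581/3 ≈ -193.67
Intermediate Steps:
B(C) = 4/9 - 4/(3*C) (B(C) = -(8/(-6) + 4/C)/3 = -(8*(-1/6) + 4/C)/3 = -(-4/3 + 4/C)/3 = 4/9 - 4/(3*C))
Q(G) = -188 (Q(G) = -4*47 = -188)
f(d) = 2*d/3 (f(d) = (d + d)/3 = (2*d)/3 = 2*d/3)
o(w, O) = -17/2 (o(w, O) = -8 + 1/((2/3)*(-3)) = -8 + 1/(-2) = -8 - 1/2 = -17/2)
S = -17/3 (S = (2/3)*(-17/2) = -17/3 ≈ -5.6667)
S + Q(-2*5*2) = -17/3 - 188 = -581/3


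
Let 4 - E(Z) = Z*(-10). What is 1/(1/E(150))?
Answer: 1504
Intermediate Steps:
E(Z) = 4 + 10*Z (E(Z) = 4 - Z*(-10) = 4 - (-10)*Z = 4 + 10*Z)
1/(1/E(150)) = 1/(1/(4 + 10*150)) = 1/(1/(4 + 1500)) = 1/(1/1504) = 1504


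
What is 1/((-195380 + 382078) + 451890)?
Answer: 1/638588 ≈ 1.5660e-6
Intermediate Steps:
1/((-195380 + 382078) + 451890) = 1/(186698 + 451890) = 1/638588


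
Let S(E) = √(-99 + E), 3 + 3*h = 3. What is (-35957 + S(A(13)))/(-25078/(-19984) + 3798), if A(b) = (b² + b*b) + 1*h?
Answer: -359282344/37962155 + 9992*√239/37962155 ≈ -9.4602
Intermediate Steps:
h = 0 (h = -1 + (⅓)*3 = -1 + 1 = 0)
A(b) = 2*b² (A(b) = (b² + b*b) + 1*0 = (b² + b²) + 0 = 2*b² + 0 = 2*b²)
(-35957 + S(A(13)))/(-25078/(-19984) + 3798) = (-35957 + √(-99 + 2*13²))/(-25078/(-19984) + 3798) = (-35957 + √(-99 + 2*169))/(-25078*(-1/19984) + 3798) = (-35957 + √(-99 + 338))/(12539/9992 + 3798) = (-35957 + √239)/(37962155/9992) = (-35957 + √239)*(9992/37962155) = -359282344/37962155 + 9992*√239/37962155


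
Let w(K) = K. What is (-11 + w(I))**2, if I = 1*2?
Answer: 81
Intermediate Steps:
I = 2
(-11 + w(I))**2 = (-11 + 2)**2 = (-9)**2 = 81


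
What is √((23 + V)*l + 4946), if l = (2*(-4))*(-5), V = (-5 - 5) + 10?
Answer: √5866 ≈ 76.590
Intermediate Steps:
V = 0 (V = -10 + 10 = 0)
l = 40 (l = -8*(-5) = 40)
√((23 + V)*l + 4946) = √((23 + 0)*40 + 4946) = √(23*40 + 4946) = √(920 + 4946) = √5866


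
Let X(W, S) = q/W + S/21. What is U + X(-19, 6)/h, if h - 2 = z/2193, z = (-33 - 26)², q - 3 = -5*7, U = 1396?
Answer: 1461224722/1046311 ≈ 1396.5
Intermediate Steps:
q = -32 (q = 3 - 5*7 = 3 - 35 = -32)
X(W, S) = -32/W + S/21
z = 3481 (z = (-59)² = 3481)
h = 7867/2193 (h = 2 + 3481/2193 = 7867/2193 ≈ 3.5873)
U + X(-19, 6)/h = 1396 + (-32/(-19) + (1/21)*6)/(7867/2193) = 1396 + (-32*(-1/19) + 2/7)*(2193/7867) = 1396 + (32/19 + 2/7)*(2193/7867) = 1396 + (262/133)*(2193/7867) = 1396 + 574566/1046311 = 1461224722/1046311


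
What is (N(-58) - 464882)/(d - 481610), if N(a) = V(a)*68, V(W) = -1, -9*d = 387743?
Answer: 4184550/4722233 ≈ 0.88614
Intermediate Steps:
d = -387743/9 (d = -1/9*387743 = -387743/9 ≈ -43083.)
N(a) = -68 (N(a) = -1*68 = -68)
(N(-58) - 464882)/(d - 481610) = (-68 - 464882)/(-387743/9 - 481610) = -464950/(-4722233/9) = -464950*(-9/4722233) = 4184550/4722233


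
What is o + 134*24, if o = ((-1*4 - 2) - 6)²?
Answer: 3360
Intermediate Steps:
o = 144 (o = ((-4 - 2) - 6)² = (-6 - 6)² = (-12)² = 144)
o + 134*24 = 144 + 134*24 = 144 + 3216 = 3360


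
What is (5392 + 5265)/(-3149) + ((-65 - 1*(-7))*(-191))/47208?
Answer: -234105517/74328996 ≈ -3.1496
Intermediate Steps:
(5392 + 5265)/(-3149) + ((-65 - 1*(-7))*(-191))/47208 = 10657*(-1/3149) + ((-65 + 7)*(-191))*(1/47208) = -10657/3149 - 58*(-191)*(1/47208) = -10657/3149 + 11078*(1/47208) = -10657/3149 + 5539/23604 = -234105517/74328996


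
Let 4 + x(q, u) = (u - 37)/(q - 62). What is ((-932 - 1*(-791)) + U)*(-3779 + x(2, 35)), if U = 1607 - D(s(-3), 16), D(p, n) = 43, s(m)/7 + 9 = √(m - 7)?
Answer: -161494847/30 ≈ -5.3832e+6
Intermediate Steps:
s(m) = -63 + 7*√(-7 + m) (s(m) = -63 + 7*√(m - 7) = -63 + 7*√(-7 + m))
x(q, u) = -4 + (-37 + u)/(-62 + q) (x(q, u) = -4 + (u - 37)/(q - 62) = -4 + (-37 + u)/(-62 + q))
U = 1564 (U = 1607 - 1*43 = 1607 - 43 = 1564)
((-932 - 1*(-791)) + U)*(-3779 + x(2, 35)) = ((-932 - 1*(-791)) + 1564)*(-3779 + (211 + 35 - 4*2)/(-62 + 2)) = ((-932 + 791) + 1564)*(-3779 + (211 + 35 - 8)/(-60)) = (-141 + 1564)*(-3779 - 1/60*238) = 1423*(-3779 - 119/30) = 1423*(-113489/30) = -161494847/30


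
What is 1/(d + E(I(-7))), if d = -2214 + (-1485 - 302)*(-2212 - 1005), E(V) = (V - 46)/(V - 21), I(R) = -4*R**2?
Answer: 217/1247004847 ≈ 1.7402e-7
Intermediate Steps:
E(V) = (-46 + V)/(-21 + V)
d = 5746565 (d = -2214 - 1787*(-3217) = -2214 + 5748779 = 5746565)
1/(d + E(I(-7))) = 1/(5746565 + (-46 - 4*(-7)**2)/(-21 - 4*(-7)**2)) = 1/(5746565 + (-46 - 4*49)/(-21 - 4*49)) = 1/(5746565 + (-46 - 196)/(-21 - 196)) = 1/(5746565 - 242/(-217)) = 1/(5746565 - 1/217*(-242)) = 1/(5746565 + 242/217) = 1/(1247004847/217) = 217/1247004847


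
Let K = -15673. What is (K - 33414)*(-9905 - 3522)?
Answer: 659091149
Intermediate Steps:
(K - 33414)*(-9905 - 3522) = (-15673 - 33414)*(-9905 - 3522) = -49087*(-13427) = 659091149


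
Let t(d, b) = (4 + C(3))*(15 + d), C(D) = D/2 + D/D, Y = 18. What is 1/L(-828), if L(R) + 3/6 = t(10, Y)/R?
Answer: -1656/1153 ≈ -1.4363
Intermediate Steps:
C(D) = 1 + D/2 (C(D) = D*(1/2) + 1 = D/2 + 1 = 1 + D/2)
t(d, b) = 195/2 + 13*d/2 (t(d, b) = (4 + (1 + (1/2)*3))*(15 + d) = (4 + (1 + 3/2))*(15 + d) = (4 + 5/2)*(15 + d) = 13*(15 + d)/2 = 195/2 + 13*d/2)
L(R) = -1/2 + 325/(2*R) (L(R) = -1/2 + (195/2 + (13/2)*10)/R = -1/2 + (195/2 + 65)/R = -1/2 + 325/(2*R))
1/L(-828) = 1/((1/2)*(325 - 1*(-828))/(-828)) = 1/((1/2)*(-1/828)*(325 + 828)) = 1/((1/2)*(-1/828)*1153) = 1/(-1153/1656) = -1656/1153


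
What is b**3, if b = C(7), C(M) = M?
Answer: 343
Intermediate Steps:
b = 7
b**3 = 7**3 = 343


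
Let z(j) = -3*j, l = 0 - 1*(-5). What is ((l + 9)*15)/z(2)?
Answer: -35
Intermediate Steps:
l = 5 (l = 0 + 5 = 5)
((l + 9)*15)/z(2) = ((5 + 9)*15)/((-3*2)) = (14*15)/(-6) = 210*(-⅙) = -35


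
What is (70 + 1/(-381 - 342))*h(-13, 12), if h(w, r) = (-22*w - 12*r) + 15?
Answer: 7945613/723 ≈ 10990.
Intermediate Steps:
h(w, r) = 15 - 22*w - 12*r
(70 + 1/(-381 - 342))*h(-13, 12) = (70 + 1/(-381 - 342))*(15 - 22*(-13) - 12*12) = (70 + 1/(-723))*(15 + 286 - 144) = (70 - 1/723)*157 = (50609/723)*157 = 7945613/723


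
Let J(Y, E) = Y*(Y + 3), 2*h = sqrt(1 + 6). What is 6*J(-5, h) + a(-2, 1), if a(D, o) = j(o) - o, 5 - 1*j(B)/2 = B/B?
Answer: 67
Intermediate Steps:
j(B) = 8 (j(B) = 10 - 2*B/B = 10 - 2*1 = 10 - 2 = 8)
h = sqrt(7)/2 (h = sqrt(1 + 6)/2 = sqrt(7)/2 ≈ 1.3229)
a(D, o) = 8 - o
J(Y, E) = Y*(3 + Y)
6*J(-5, h) + a(-2, 1) = 6*(-5*(3 - 5)) + (8 - 1*1) = 6*(-5*(-2)) + (8 - 1) = 6*10 + 7 = 60 + 7 = 67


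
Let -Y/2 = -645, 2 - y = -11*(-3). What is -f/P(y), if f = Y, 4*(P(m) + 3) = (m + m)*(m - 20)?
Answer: -172/105 ≈ -1.6381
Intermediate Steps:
y = -31 (y = 2 - (-11)*(-3) = 2 - 1*33 = 2 - 33 = -31)
P(m) = -3 + m*(-20 + m)/2 (P(m) = -3 + ((m + m)*(m - 20))/4 = -3 + ((2*m)*(-20 + m))/4 = -3 + (2*m*(-20 + m))/4 = -3 + m*(-20 + m)/2)
Y = 1290 (Y = -2*(-645) = 1290)
f = 1290
-f/P(y) = -1290/(-3 + (1/2)*(-31)**2 - 10*(-31)) = -1290/(-3 + (1/2)*961 + 310) = -1290/(-3 + 961/2 + 310) = -1290/1575/2 = -1290*2/1575 = -1*172/105 = -172/105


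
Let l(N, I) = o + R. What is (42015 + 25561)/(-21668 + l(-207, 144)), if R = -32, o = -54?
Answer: -33788/10877 ≈ -3.1064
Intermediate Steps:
l(N, I) = -86 (l(N, I) = -54 - 32 = -86)
(42015 + 25561)/(-21668 + l(-207, 144)) = (42015 + 25561)/(-21668 - 86) = 67576/(-21754) = 67576*(-1/21754) = -33788/10877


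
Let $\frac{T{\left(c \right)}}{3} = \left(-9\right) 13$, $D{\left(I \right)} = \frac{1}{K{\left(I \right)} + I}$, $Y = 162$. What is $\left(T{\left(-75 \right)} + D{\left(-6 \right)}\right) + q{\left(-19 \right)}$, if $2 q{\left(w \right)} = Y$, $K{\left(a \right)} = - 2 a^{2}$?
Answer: $- \frac{21061}{78} \approx -270.01$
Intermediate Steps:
$D{\left(I \right)} = \frac{1}{I - 2 I^{2}}$ ($D{\left(I \right)} = \frac{1}{- 2 I^{2} + I} = \frac{1}{I - 2 I^{2}}$)
$q{\left(w \right)} = 81$ ($q{\left(w \right)} = \frac{1}{2} \cdot 162 = 81$)
$T{\left(c \right)} = -351$ ($T{\left(c \right)} = 3 \left(\left(-9\right) 13\right) = 3 \left(-117\right) = -351$)
$\left(T{\left(-75 \right)} + D{\left(-6 \right)}\right) + q{\left(-19 \right)} = \left(-351 - \frac{1}{\left(-6\right) \left(-1 + 2 \left(-6\right)\right)}\right) + 81 = \left(-351 - - \frac{1}{6 \left(-1 - 12\right)}\right) + 81 = \left(-351 - - \frac{1}{6 \left(-13\right)}\right) + 81 = \left(-351 - \left(- \frac{1}{6}\right) \left(- \frac{1}{13}\right)\right) + 81 = \left(-351 - \frac{1}{78}\right) + 81 = - \frac{27379}{78} + 81 = - \frac{21061}{78}$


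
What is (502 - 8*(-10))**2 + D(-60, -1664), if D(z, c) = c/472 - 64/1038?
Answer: 10371957764/30621 ≈ 3.3872e+5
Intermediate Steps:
D(z, c) = -32/519 + c/472 (D(z, c) = c*(1/472) - 64*1/1038 = c/472 - 32/519 = -32/519 + c/472)
(502 - 8*(-10))**2 + D(-60, -1664) = (502 - 8*(-10))**2 + (-32/519 + (1/472)*(-1664)) = (502 + 80)**2 + (-32/519 - 208/59) = 582**2 - 109840/30621 = 338724 - 109840/30621 = 10371957764/30621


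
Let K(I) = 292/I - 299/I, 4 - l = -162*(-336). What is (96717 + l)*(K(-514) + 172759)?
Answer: 3755184246437/514 ≈ 7.3058e+9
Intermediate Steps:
l = -54428 (l = 4 - (-162)*(-336) = 4 - 1*54432 = 4 - 54432 = -54428)
K(I) = -7/I
(96717 + l)*(K(-514) + 172759) = (96717 - 54428)*(-7/(-514) + 172759) = 42289*(-7*(-1/514) + 172759) = 42289*(7/514 + 172759) = 42289*(88798133/514) = 3755184246437/514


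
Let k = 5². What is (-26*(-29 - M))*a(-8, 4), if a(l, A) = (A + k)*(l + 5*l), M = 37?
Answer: -2388672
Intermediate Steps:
k = 25
a(l, A) = 6*l*(25 + A) (a(l, A) = (A + 25)*(l + 5*l) = (25 + A)*(6*l) = 6*l*(25 + A))
(-26*(-29 - M))*a(-8, 4) = (-26*(-29 - 1*37))*(6*(-8)*(25 + 4)) = (-26*(-29 - 37))*(6*(-8)*29) = -26*(-66)*(-1392) = 1716*(-1392) = -2388672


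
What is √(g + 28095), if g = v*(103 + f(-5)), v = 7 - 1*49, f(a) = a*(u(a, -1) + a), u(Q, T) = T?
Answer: 3*√2501 ≈ 150.03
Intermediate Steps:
f(a) = a*(-1 + a)
v = -42 (v = 7 - 49 = -42)
g = -5586 (g = -42*(103 - 5*(-1 - 5)) = -42*(103 - 5*(-6)) = -42*(103 + 30) = -42*133 = -5586)
√(g + 28095) = √(-5586 + 28095) = √22509 = 3*√2501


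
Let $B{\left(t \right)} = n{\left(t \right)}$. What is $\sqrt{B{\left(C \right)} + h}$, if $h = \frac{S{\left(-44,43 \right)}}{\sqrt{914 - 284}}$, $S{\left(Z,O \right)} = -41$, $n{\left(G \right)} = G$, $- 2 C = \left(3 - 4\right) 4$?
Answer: $\frac{\sqrt{88200 - 8610 \sqrt{70}}}{210} \approx 0.60541$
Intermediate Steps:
$C = 2$ ($C = - \frac{\left(3 - 4\right) 4}{2} = - \frac{\left(-1\right) 4}{2} = \left(- \frac{1}{2}\right) \left(-4\right) = 2$)
$B{\left(t \right)} = t$
$h = - \frac{41 \sqrt{70}}{210}$ ($h = - \frac{41}{\sqrt{914 - 284}} = - \frac{41}{\sqrt{630}} = - \frac{41}{3 \sqrt{70}} = - 41 \frac{\sqrt{70}}{210} = - \frac{41 \sqrt{70}}{210} \approx -1.6335$)
$\sqrt{B{\left(C \right)} + h} = \sqrt{2 - \frac{41 \sqrt{70}}{210}}$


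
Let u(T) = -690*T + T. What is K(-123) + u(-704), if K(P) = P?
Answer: 484933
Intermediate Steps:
u(T) = -689*T
K(-123) + u(-704) = -123 - 689*(-704) = -123 + 485056 = 484933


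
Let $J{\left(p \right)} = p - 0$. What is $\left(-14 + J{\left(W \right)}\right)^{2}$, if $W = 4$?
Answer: $100$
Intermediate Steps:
$J{\left(p \right)} = p$ ($J{\left(p \right)} = p + 0 = p$)
$\left(-14 + J{\left(W \right)}\right)^{2} = \left(-14 + 4\right)^{2} = \left(-10\right)^{2} = 100$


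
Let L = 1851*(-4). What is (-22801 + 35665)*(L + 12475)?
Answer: 65233344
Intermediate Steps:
L = -7404
(-22801 + 35665)*(L + 12475) = (-22801 + 35665)*(-7404 + 12475) = 12864*5071 = 65233344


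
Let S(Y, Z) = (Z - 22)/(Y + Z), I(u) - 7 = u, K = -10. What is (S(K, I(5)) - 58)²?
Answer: 3969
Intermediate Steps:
I(u) = 7 + u
S(Y, Z) = (-22 + Z)/(Y + Z)
(S(K, I(5)) - 58)² = ((-22 + (7 + 5))/(-10 + (7 + 5)) - 58)² = ((-22 + 12)/(-10 + 12) - 58)² = (-10/2 - 58)² = ((½)*(-10) - 58)² = (-5 - 58)² = (-63)² = 3969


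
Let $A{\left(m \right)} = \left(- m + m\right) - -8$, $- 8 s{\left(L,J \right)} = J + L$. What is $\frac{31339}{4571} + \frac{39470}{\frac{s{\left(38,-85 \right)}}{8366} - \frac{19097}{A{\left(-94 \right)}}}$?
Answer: $- \frac{4296707687}{443944009} \approx -9.6785$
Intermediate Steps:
$s{\left(L,J \right)} = - \frac{J}{8} - \frac{L}{8}$ ($s{\left(L,J \right)} = - \frac{J + L}{8} = - \frac{J}{8} - \frac{L}{8}$)
$A{\left(m \right)} = 8$ ($A{\left(m \right)} = 0 + 8 = 8$)
$\frac{31339}{4571} + \frac{39470}{\frac{s{\left(38,-85 \right)}}{8366} - \frac{19097}{A{\left(-94 \right)}}} = \frac{31339}{4571} + \frac{39470}{\frac{\left(- \frac{1}{8}\right) \left(-85\right) - \frac{19}{4}}{8366} - \frac{19097}{8}} = 31339 \cdot \frac{1}{4571} + \frac{39470}{\left(\frac{85}{8} - \frac{19}{4}\right) \frac{1}{8366} - \frac{19097}{8}} = \frac{4477}{653} + \frac{39470}{\frac{47}{8} \cdot \frac{1}{8366} - \frac{19097}{8}} = \frac{4477}{653} + \frac{39470}{\frac{1}{1424} - \frac{19097}{8}} = \frac{4477}{653} + \frac{39470}{- \frac{3399265}{1424}} = \frac{4477}{653} + 39470 \left(- \frac{1424}{3399265}\right) = \frac{4477}{653} - \frac{11241056}{679853} = - \frac{4296707687}{443944009}$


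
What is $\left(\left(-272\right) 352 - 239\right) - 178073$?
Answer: $-274056$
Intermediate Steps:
$\left(\left(-272\right) 352 - 239\right) - 178073 = \left(-95744 - 239\right) - 178073 = -95983 - 178073 = -274056$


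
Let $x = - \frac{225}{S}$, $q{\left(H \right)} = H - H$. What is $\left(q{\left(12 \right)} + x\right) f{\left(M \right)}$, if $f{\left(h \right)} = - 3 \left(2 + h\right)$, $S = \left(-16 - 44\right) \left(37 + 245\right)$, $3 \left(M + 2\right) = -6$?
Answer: $\frac{15}{188} \approx 0.079787$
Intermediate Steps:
$M = -4$ ($M = -2 + \frac{1}{3} \left(-6\right) = -2 - 2 = -4$)
$q{\left(H \right)} = 0$
$S = -16920$ ($S = \left(-60\right) 282 = -16920$)
$f{\left(h \right)} = -6 - 3 h$
$x = \frac{5}{376}$ ($x = - \frac{225}{-16920} = \left(-225\right) \left(- \frac{1}{16920}\right) = \frac{5}{376} \approx 0.013298$)
$\left(q{\left(12 \right)} + x\right) f{\left(M \right)} = \left(0 + \frac{5}{376}\right) \left(-6 - -12\right) = \frac{5 \left(-6 + 12\right)}{376} = \frac{5}{376} \cdot 6 = \frac{15}{188}$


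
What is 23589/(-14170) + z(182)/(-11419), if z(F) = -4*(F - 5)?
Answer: -259330431/161807230 ≈ -1.6027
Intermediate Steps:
z(F) = 20 - 4*F (z(F) = -4*(-5 + F) = 20 - 4*F)
23589/(-14170) + z(182)/(-11419) = 23589/(-14170) + (20 - 4*182)/(-11419) = 23589*(-1/14170) + (20 - 728)*(-1/11419) = -23589/14170 - 708*(-1/11419) = -23589/14170 + 708/11419 = -259330431/161807230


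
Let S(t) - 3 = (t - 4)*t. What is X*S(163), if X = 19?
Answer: 492480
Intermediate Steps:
S(t) = 3 + t*(-4 + t) (S(t) = 3 + (t - 4)*t = 3 + (-4 + t)*t = 3 + t*(-4 + t))
X*S(163) = 19*(3 + 163² - 4*163) = 19*(3 + 26569 - 652) = 19*25920 = 492480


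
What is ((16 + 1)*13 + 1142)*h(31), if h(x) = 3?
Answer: 4089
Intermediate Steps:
((16 + 1)*13 + 1142)*h(31) = ((16 + 1)*13 + 1142)*3 = (17*13 + 1142)*3 = (221 + 1142)*3 = 1363*3 = 4089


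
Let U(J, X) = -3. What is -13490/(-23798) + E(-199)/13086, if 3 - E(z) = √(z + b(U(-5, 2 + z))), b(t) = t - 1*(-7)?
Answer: 29433589/51903438 - I*√195/13086 ≈ 0.56708 - 0.0010671*I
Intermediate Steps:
b(t) = 7 + t (b(t) = t + 7 = 7 + t)
E(z) = 3 - √(4 + z) (E(z) = 3 - √(z + (7 - 3)) = 3 - √(z + 4) = 3 - √(4 + z))
-13490/(-23798) + E(-199)/13086 = -13490/(-23798) + (3 - √(4 - 199))/13086 = -13490*(-1/23798) + (3 - √(-195))*(1/13086) = 6745/11899 + (3 - I*√195)*(1/13086) = 6745/11899 + (1/4362 - I*√195/13086) = 29433589/51903438 - I*√195/13086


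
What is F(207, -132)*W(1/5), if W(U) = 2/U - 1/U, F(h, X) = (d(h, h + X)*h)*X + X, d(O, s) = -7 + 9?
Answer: -273900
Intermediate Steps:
d(O, s) = 2
F(h, X) = X + 2*X*h (F(h, X) = (2*h)*X + X = 2*X*h + X = X + 2*X*h)
W(U) = 1/U
F(207, -132)*W(1/5) = (-132*(1 + 2*207))/(1/5) = (-132*(1 + 414))/(⅕) = -132*415*5 = -54780*5 = -273900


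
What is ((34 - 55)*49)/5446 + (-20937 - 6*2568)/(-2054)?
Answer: 6993618/399503 ≈ 17.506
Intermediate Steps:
((34 - 55)*49)/5446 + (-20937 - 6*2568)/(-2054) = -21*49*(1/5446) + (-20937 - 1*15408)*(-1/2054) = -1029*1/5446 + (-20937 - 15408)*(-1/2054) = -147/778 - 36345*(-1/2054) = -147/778 + 36345/2054 = 6993618/399503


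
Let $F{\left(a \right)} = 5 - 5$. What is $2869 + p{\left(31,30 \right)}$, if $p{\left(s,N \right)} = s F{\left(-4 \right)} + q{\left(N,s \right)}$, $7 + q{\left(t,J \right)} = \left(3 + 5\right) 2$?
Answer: $2878$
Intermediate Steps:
$q{\left(t,J \right)} = 9$ ($q{\left(t,J \right)} = -7 + \left(3 + 5\right) 2 = -7 + 8 \cdot 2 = -7 + 16 = 9$)
$F{\left(a \right)} = 0$ ($F{\left(a \right)} = 5 - 5 = 0$)
$p{\left(s,N \right)} = 9$ ($p{\left(s,N \right)} = s 0 + 9 = 0 + 9 = 9$)
$2869 + p{\left(31,30 \right)} = 2869 + 9 = 2878$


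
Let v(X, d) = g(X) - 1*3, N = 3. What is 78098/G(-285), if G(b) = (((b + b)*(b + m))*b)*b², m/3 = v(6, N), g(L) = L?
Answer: -39049/1820910172500 ≈ -2.1445e-8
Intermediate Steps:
v(X, d) = -3 + X (v(X, d) = X - 1*3 = X - 3 = -3 + X)
m = 9 (m = 3*(-3 + 6) = 3*3 = 9)
G(b) = 2*b⁴*(9 + b) (G(b) = (((b + b)*(b + 9))*b)*b² = (((2*b)*(9 + b))*b)*b² = ((2*b*(9 + b))*b)*b² = (2*b²*(9 + b))*b² = 2*b⁴*(9 + b))
78098/G(-285) = 78098/((2*(-285)⁴*(9 - 285))) = 78098/((2*6597500625*(-276))) = 78098/(-3641820345000) = 78098*(-1/3641820345000) = -39049/1820910172500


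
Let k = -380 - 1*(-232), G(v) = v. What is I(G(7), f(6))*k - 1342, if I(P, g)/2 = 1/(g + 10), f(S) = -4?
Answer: -4174/3 ≈ -1391.3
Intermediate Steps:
k = -148 (k = -380 + 232 = -148)
I(P, g) = 2/(10 + g) (I(P, g) = 2/(g + 10) = 2/(10 + g))
I(G(7), f(6))*k - 1342 = (2/(10 - 4))*(-148) - 1342 = (2/6)*(-148) - 1342 = (2*(⅙))*(-148) - 1342 = (⅓)*(-148) - 1342 = -148/3 - 1342 = -4174/3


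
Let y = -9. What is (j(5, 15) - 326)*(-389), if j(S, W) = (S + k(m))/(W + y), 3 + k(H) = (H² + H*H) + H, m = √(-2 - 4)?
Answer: 382387/3 - 389*I*√6/6 ≈ 1.2746e+5 - 158.81*I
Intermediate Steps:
m = I*√6 (m = √(-6) = I*√6 ≈ 2.4495*I)
k(H) = -3 + H + 2*H² (k(H) = -3 + ((H² + H*H) + H) = -3 + ((H² + H²) + H) = -3 + (2*H² + H) = -3 + (H + 2*H²) = -3 + H + 2*H²)
j(S, W) = (-15 + S + I*√6)/(-9 + W) (j(S, W) = (S + (-3 + I*√6 + 2*(I*√6)²))/(W - 9) = (S + (-3 + I*√6 + 2*(-6)))/(-9 + W) = (S + (-3 + I*√6 - 12))/(-9 + W) = (S + (-15 + I*√6))/(-9 + W) = (-15 + S + I*√6)/(-9 + W))
(j(5, 15) - 326)*(-389) = ((-15 + 5 + I*√6)/(-9 + 15) - 326)*(-389) = ((-10 + I*√6)/6 - 326)*(-389) = ((-5/3 + I*√6/6) - 326)*(-389) = (-983/3 + I*√6/6)*(-389) = 382387/3 - 389*I*√6/6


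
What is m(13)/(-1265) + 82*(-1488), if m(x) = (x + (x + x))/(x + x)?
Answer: -308700483/2530 ≈ -1.2202e+5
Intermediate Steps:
m(x) = 3/2 (m(x) = (x + 2*x)/((2*x)) = (3*x)*(1/(2*x)) = 3/2)
m(13)/(-1265) + 82*(-1488) = (3/2)/(-1265) + 82*(-1488) = (3/2)*(-1/1265) - 122016 = -3/2530 - 122016 = -308700483/2530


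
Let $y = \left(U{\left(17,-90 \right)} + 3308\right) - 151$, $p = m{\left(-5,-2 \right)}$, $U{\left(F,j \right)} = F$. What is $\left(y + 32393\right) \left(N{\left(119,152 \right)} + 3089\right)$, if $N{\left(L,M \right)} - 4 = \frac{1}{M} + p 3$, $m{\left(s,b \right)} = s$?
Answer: $\frac{16640269919}{152} \approx 1.0948 \cdot 10^{8}$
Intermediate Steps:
$p = -5$
$y = 3174$ ($y = \left(17 + 3308\right) - 151 = 3325 - 151 = 3174$)
$N{\left(L,M \right)} = -11 + \frac{1}{M}$ ($N{\left(L,M \right)} = 4 + \left(\frac{1}{M} - 15\right) = 4 - \left(15 - \frac{1}{M}\right) = -11 + \frac{1}{M}$)
$\left(y + 32393\right) \left(N{\left(119,152 \right)} + 3089\right) = \left(3174 + 32393\right) \left(\left(-11 + \frac{1}{152}\right) + 3089\right) = 35567 \left(\left(-11 + \frac{1}{152}\right) + 3089\right) = 35567 \left(- \frac{1671}{152} + 3089\right) = 35567 \cdot \frac{467857}{152} = \frac{16640269919}{152}$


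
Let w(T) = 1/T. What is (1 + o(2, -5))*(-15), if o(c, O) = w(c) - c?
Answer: 15/2 ≈ 7.5000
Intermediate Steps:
w(T) = 1/T
o(c, O) = 1/c - c
(1 + o(2, -5))*(-15) = (1 + (1/2 - 1*2))*(-15) = (1 + (½ - 2))*(-15) = (1 - 3/2)*(-15) = -½*(-15) = 15/2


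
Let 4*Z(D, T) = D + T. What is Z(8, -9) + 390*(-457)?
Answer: -712921/4 ≈ -1.7823e+5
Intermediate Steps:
Z(D, T) = D/4 + T/4 (Z(D, T) = (D + T)/4 = D/4 + T/4)
Z(8, -9) + 390*(-457) = ((¼)*8 + (¼)*(-9)) + 390*(-457) = (2 - 9/4) - 178230 = -¼ - 178230 = -712921/4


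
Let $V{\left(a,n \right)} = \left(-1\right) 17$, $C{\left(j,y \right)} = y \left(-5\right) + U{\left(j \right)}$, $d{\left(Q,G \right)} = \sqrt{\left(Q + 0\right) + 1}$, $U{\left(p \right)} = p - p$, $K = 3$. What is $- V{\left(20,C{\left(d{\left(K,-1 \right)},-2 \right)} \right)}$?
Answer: $17$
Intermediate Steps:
$U{\left(p \right)} = 0$
$d{\left(Q,G \right)} = \sqrt{1 + Q}$ ($d{\left(Q,G \right)} = \sqrt{Q + 1} = \sqrt{1 + Q}$)
$C{\left(j,y \right)} = - 5 y$ ($C{\left(j,y \right)} = y \left(-5\right) + 0 = - 5 y + 0 = - 5 y$)
$V{\left(a,n \right)} = -17$
$- V{\left(20,C{\left(d{\left(K,-1 \right)},-2 \right)} \right)} = \left(-1\right) \left(-17\right) = 17$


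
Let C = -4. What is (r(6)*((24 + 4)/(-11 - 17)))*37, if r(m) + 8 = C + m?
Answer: 222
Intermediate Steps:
r(m) = -12 + m (r(m) = -8 + (-4 + m) = -12 + m)
(r(6)*((24 + 4)/(-11 - 17)))*37 = ((-12 + 6)*((24 + 4)/(-11 - 17)))*37 = -168/(-28)*37 = -168*(-1)/28*37 = -6*(-1)*37 = 6*37 = 222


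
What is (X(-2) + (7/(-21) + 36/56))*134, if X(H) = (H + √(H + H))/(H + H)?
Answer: 2278/21 - 67*I ≈ 108.48 - 67.0*I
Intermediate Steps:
X(H) = (H + √2*√H)/(2*H) (X(H) = (H + √(2*H))/((2*H)) = (H + √2*√H)*(1/(2*H)) = (H + √2*√H)/(2*H))
(X(-2) + (7/(-21) + 36/56))*134 = ((½ + √2/(2*√(-2))) + (7/(-21) + 36/56))*134 = ((½ + √2*(-I*√2/2)/2) + (7*(-1/21) + 36*(1/56)))*134 = ((½ - I/2) + (-⅓ + 9/14))*134 = ((½ - I/2) + 13/42)*134 = (17/21 - I/2)*134 = 2278/21 - 67*I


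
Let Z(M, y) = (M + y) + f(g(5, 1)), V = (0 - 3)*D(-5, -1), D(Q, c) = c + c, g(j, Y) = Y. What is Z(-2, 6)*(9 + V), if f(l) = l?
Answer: 75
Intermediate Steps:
D(Q, c) = 2*c
V = 6 (V = (0 - 3)*(2*(-1)) = -3*(-2) = 6)
Z(M, y) = 1 + M + y (Z(M, y) = (M + y) + 1 = 1 + M + y)
Z(-2, 6)*(9 + V) = (1 - 2 + 6)*(9 + 6) = 5*15 = 75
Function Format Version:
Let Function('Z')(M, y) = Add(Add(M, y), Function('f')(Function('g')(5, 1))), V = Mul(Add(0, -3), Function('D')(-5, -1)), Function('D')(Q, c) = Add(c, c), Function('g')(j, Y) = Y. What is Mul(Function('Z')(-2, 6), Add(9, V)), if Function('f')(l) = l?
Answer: 75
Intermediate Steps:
Function('D')(Q, c) = Mul(2, c)
V = 6 (V = Mul(Add(0, -3), Mul(2, -1)) = Mul(-3, -2) = 6)
Function('Z')(M, y) = Add(1, M, y) (Function('Z')(M, y) = Add(Add(M, y), 1) = Add(1, M, y))
Mul(Function('Z')(-2, 6), Add(9, V)) = Mul(Add(1, -2, 6), Add(9, 6)) = Mul(5, 15) = 75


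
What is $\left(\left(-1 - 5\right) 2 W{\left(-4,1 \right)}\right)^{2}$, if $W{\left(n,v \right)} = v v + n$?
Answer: $1296$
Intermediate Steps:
$W{\left(n,v \right)} = n + v^{2}$ ($W{\left(n,v \right)} = v^{2} + n = n + v^{2}$)
$\left(\left(-1 - 5\right) 2 W{\left(-4,1 \right)}\right)^{2} = \left(\left(-1 - 5\right) 2 \left(-4 + 1^{2}\right)\right)^{2} = \left(\left(-6\right) 2 \left(-4 + 1\right)\right)^{2} = \left(\left(-12\right) \left(-3\right)\right)^{2} = 36^{2} = 1296$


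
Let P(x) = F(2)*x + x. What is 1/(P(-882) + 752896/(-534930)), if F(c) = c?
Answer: -267465/708088838 ≈ -0.00037773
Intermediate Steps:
P(x) = 3*x (P(x) = 2*x + x = 3*x)
1/(P(-882) + 752896/(-534930)) = 1/(3*(-882) + 752896/(-534930)) = 1/(-2646 + 752896*(-1/534930)) = 1/(-2646 - 376448/267465) = 1/(-708088838/267465) = -267465/708088838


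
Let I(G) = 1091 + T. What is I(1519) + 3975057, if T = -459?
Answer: 3975689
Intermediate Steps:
I(G) = 632 (I(G) = 1091 - 459 = 632)
I(1519) + 3975057 = 632 + 3975057 = 3975689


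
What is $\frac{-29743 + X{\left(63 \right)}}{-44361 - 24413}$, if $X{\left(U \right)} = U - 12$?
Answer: $\frac{14846}{34387} \approx 0.43173$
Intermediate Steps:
$X{\left(U \right)} = -12 + U$ ($X{\left(U \right)} = U - 12 = -12 + U$)
$\frac{-29743 + X{\left(63 \right)}}{-44361 - 24413} = \frac{-29743 + \left(-12 + 63\right)}{-44361 - 24413} = \frac{-29743 + 51}{-44361 - 24413} = - \frac{29692}{-44361 - 24413} = - \frac{29692}{-68774} = \left(-29692\right) \left(- \frac{1}{68774}\right) = \frac{14846}{34387}$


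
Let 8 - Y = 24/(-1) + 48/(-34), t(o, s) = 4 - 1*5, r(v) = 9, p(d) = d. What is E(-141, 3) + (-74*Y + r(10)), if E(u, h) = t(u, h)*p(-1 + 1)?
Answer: -41879/17 ≈ -2463.5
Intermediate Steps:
t(o, s) = -1 (t(o, s) = 4 - 5 = -1)
Y = 568/17 (Y = 8 - (24/(-1) + 48/(-34)) = 8 - (24*(-1) + 48*(-1/34)) = 8 - (-24 - 24/17) = 8 - 1*(-432/17) = 8 + 432/17 = 568/17 ≈ 33.412)
E(u, h) = 0 (E(u, h) = -(-1 + 1) = -1*0 = 0)
E(-141, 3) + (-74*Y + r(10)) = 0 + (-74*568/17 + 9) = 0 + (-42032/17 + 9) = 0 - 41879/17 = -41879/17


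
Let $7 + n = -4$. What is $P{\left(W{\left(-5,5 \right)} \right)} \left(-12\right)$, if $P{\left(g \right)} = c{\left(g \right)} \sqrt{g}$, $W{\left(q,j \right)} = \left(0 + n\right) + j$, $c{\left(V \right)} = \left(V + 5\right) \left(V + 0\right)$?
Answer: $- 72 i \sqrt{6} \approx - 176.36 i$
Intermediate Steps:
$n = -11$ ($n = -7 - 4 = -11$)
$c{\left(V \right)} = V \left(5 + V\right)$ ($c{\left(V \right)} = \left(5 + V\right) V = V \left(5 + V\right)$)
$W{\left(q,j \right)} = -11 + j$ ($W{\left(q,j \right)} = \left(0 - 11\right) + j = -11 + j$)
$P{\left(g \right)} = g^{\frac{3}{2}} \left(5 + g\right)$ ($P{\left(g \right)} = g \left(5 + g\right) \sqrt{g} = g^{\frac{3}{2}} \left(5 + g\right)$)
$P{\left(W{\left(-5,5 \right)} \right)} \left(-12\right) = \left(-11 + 5\right)^{\frac{3}{2}} \left(5 + \left(-11 + 5\right)\right) \left(-12\right) = \left(-6\right)^{\frac{3}{2}} \left(5 - 6\right) \left(-12\right) = - 6 i \sqrt{6} \left(-1\right) \left(-12\right) = 6 i \sqrt{6} \left(-12\right) = - 72 i \sqrt{6}$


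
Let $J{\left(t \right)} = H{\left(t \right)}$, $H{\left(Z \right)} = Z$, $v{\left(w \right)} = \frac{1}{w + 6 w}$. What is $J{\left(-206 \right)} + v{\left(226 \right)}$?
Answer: $- \frac{325891}{1582} \approx -206.0$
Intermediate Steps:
$v{\left(w \right)} = \frac{1}{7 w}$
$J{\left(t \right)} = t$
$J{\left(-206 \right)} + v{\left(226 \right)} = -206 + \frac{1}{7 \cdot 226} = -206 + \frac{1}{7} \cdot \frac{1}{226} = -206 + \frac{1}{1582} = - \frac{325891}{1582}$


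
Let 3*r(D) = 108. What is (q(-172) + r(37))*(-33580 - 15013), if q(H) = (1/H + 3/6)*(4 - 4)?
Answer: -1749348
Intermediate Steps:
r(D) = 36 (r(D) = (1/3)*108 = 36)
q(H) = 0 (q(H) = (1/H + 3*(1/6))*0 = (1/H + 1/2)*0 = (1/2 + 1/H)*0 = 0)
(q(-172) + r(37))*(-33580 - 15013) = (0 + 36)*(-33580 - 15013) = 36*(-48593) = -1749348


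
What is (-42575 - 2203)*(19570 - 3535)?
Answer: -718015230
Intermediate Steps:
(-42575 - 2203)*(19570 - 3535) = -44778*16035 = -718015230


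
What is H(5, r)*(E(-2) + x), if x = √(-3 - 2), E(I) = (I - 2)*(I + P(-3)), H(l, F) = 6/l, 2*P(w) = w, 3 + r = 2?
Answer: 84/5 + 6*I*√5/5 ≈ 16.8 + 2.6833*I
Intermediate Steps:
r = -1 (r = -3 + 2 = -1)
P(w) = w/2
E(I) = (-2 + I)*(-3/2 + I) (E(I) = (I - 2)*(I + (½)*(-3)) = (-2 + I)*(I - 3/2) = (-2 + I)*(-3/2 + I))
x = I*√5 (x = √(-5) = I*√5 ≈ 2.2361*I)
H(5, r)*(E(-2) + x) = (6/5)*((3 + (-2)² - 7/2*(-2)) + I*√5) = (6*(⅕))*((3 + 4 + 7) + I*√5) = 6*(14 + I*√5)/5 = 84/5 + 6*I*√5/5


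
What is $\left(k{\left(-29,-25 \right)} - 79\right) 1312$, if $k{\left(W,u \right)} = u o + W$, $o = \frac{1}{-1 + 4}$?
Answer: $- \frac{457888}{3} \approx -1.5263 \cdot 10^{5}$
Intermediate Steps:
$o = \frac{1}{3} \approx 0.33333$
$k{\left(W,u \right)} = W + \frac{u}{3}$ ($k{\left(W,u \right)} = u \frac{1}{3} + W = \frac{u}{3} + W = W + \frac{u}{3}$)
$\left(k{\left(-29,-25 \right)} - 79\right) 1312 = \left(\left(-29 + \frac{1}{3} \left(-25\right)\right) - 79\right) 1312 = \left(\left(-29 - \frac{25}{3}\right) - 79\right) 1312 = \left(- \frac{112}{3} - 79\right) 1312 = \left(- \frac{349}{3}\right) 1312 = - \frac{457888}{3}$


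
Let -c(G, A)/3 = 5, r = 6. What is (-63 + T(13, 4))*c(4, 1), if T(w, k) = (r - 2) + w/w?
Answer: 870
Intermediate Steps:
c(G, A) = -15 (c(G, A) = -3*5 = -15)
T(w, k) = 5 (T(w, k) = (6 - 2) + w/w = 4 + 1 = 5)
(-63 + T(13, 4))*c(4, 1) = (-63 + 5)*(-15) = -58*(-15) = 870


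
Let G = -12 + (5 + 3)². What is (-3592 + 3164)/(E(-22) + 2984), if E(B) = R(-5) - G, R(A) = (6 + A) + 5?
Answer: -214/1469 ≈ -0.14568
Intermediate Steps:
R(A) = 11 + A
G = 52 (G = -12 + 8² = -12 + 64 = 52)
E(B) = -46 (E(B) = (11 - 5) - 1*52 = 6 - 52 = -46)
(-3592 + 3164)/(E(-22) + 2984) = (-3592 + 3164)/(-46 + 2984) = -428/2938 = -428*1/2938 = -214/1469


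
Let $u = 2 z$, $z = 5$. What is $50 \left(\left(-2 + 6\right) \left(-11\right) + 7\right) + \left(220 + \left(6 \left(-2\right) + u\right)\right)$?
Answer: $-1632$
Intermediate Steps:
$u = 10$ ($u = 2 \cdot 5 = 10$)
$50 \left(\left(-2 + 6\right) \left(-11\right) + 7\right) + \left(220 + \left(6 \left(-2\right) + u\right)\right) = 50 \left(\left(-2 + 6\right) \left(-11\right) + 7\right) + \left(220 + \left(6 \left(-2\right) + 10\right)\right) = 50 \left(4 \left(-11\right) + 7\right) + \left(220 + \left(-12 + 10\right)\right) = 50 \left(-44 + 7\right) + \left(220 - 2\right) = 50 \left(-37\right) + 218 = -1850 + 218 = -1632$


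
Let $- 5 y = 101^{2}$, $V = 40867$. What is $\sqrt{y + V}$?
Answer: $\frac{\sqrt{970670}}{5} \approx 197.05$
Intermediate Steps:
$y = - \frac{10201}{5}$ ($y = - \frac{101^{2}}{5} = \left(- \frac{1}{5}\right) 10201 = - \frac{10201}{5} \approx -2040.2$)
$\sqrt{y + V} = \sqrt{- \frac{10201}{5} + 40867} = \sqrt{\frac{194134}{5}} = \frac{\sqrt{970670}}{5}$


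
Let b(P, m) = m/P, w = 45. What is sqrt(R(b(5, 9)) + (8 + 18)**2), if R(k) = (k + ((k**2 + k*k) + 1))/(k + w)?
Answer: 2*sqrt(6428110)/195 ≈ 26.004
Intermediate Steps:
R(k) = (1 + k + 2*k**2)/(45 + k) (R(k) = (k + ((k**2 + k*k) + 1))/(k + 45) = (k + ((k**2 + k**2) + 1))/(45 + k) = (k + (2*k**2 + 1))/(45 + k) = (k + (1 + 2*k**2))/(45 + k) = (1 + k + 2*k**2)/(45 + k))
sqrt(R(b(5, 9)) + (8 + 18)**2) = sqrt((1 + 9/5 + 2*(9/5)**2)/(45 + 9/5) + (8 + 18)**2) = sqrt((1 + 9*(1/5) + 2*(9*(1/5))**2)/(45 + 9*(1/5)) + 26**2) = sqrt((1 + 9/5 + 2*(9/5)**2)/(45 + 9/5) + 676) = sqrt((1 + 9/5 + 2*(81/25))/(234/5) + 676) = sqrt(5*(1 + 9/5 + 162/25)/234 + 676) = sqrt((5/234)*(232/25) + 676) = sqrt(116/585 + 676) = sqrt(395576/585) = 2*sqrt(6428110)/195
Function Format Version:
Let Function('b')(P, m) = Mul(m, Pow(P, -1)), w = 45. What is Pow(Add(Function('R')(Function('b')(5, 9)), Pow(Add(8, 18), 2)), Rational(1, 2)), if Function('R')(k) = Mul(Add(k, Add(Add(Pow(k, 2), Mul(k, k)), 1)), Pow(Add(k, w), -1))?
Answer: Mul(Rational(2, 195), Pow(6428110, Rational(1, 2))) ≈ 26.004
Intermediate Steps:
Function('R')(k) = Mul(Pow(Add(45, k), -1), Add(1, k, Mul(2, Pow(k, 2)))) (Function('R')(k) = Mul(Add(k, Add(Add(Pow(k, 2), Mul(k, k)), 1)), Pow(Add(k, 45), -1)) = Mul(Add(k, Add(Add(Pow(k, 2), Pow(k, 2)), 1)), Pow(Add(45, k), -1)) = Mul(Add(k, Add(Mul(2, Pow(k, 2)), 1)), Pow(Add(45, k), -1)) = Mul(Add(k, Add(1, Mul(2, Pow(k, 2)))), Pow(Add(45, k), -1)) = Mul(Add(1, k, Mul(2, Pow(k, 2))), Pow(Add(45, k), -1)) = Mul(Pow(Add(45, k), -1), Add(1, k, Mul(2, Pow(k, 2)))))
Pow(Add(Function('R')(Function('b')(5, 9)), Pow(Add(8, 18), 2)), Rational(1, 2)) = Pow(Add(Mul(Pow(Add(45, Mul(9, Pow(5, -1))), -1), Add(1, Mul(9, Pow(5, -1)), Mul(2, Pow(Mul(9, Pow(5, -1)), 2)))), Pow(Add(8, 18), 2)), Rational(1, 2)) = Pow(Add(Mul(Pow(Add(45, Mul(9, Rational(1, 5))), -1), Add(1, Mul(9, Rational(1, 5)), Mul(2, Pow(Mul(9, Rational(1, 5)), 2)))), Pow(26, 2)), Rational(1, 2)) = Pow(Add(Mul(Pow(Add(45, Rational(9, 5)), -1), Add(1, Rational(9, 5), Mul(2, Pow(Rational(9, 5), 2)))), 676), Rational(1, 2)) = Pow(Add(Mul(Pow(Rational(234, 5), -1), Add(1, Rational(9, 5), Mul(2, Rational(81, 25)))), 676), Rational(1, 2)) = Pow(Add(Mul(Rational(5, 234), Add(1, Rational(9, 5), Rational(162, 25))), 676), Rational(1, 2)) = Pow(Add(Mul(Rational(5, 234), Rational(232, 25)), 676), Rational(1, 2)) = Pow(Add(Rational(116, 585), 676), Rational(1, 2)) = Pow(Rational(395576, 585), Rational(1, 2)) = Mul(Rational(2, 195), Pow(6428110, Rational(1, 2)))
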